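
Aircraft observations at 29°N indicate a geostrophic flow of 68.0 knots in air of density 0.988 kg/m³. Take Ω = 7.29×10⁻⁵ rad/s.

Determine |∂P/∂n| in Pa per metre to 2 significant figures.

Coriolis parameter at 29°N:
f = 2Ω sin φ = 2 × 7.29×10⁻⁵ × sin 29° = 7.07×10⁻⁵ s⁻¹
Wind speed in SI: 68.0 knots = 35.0 m/s
Geostrophic balance rearranged: |∂P/∂n| = f ρ V_g
|∂P/∂n| = 7.07×10⁻⁵ × 0.988 × 35.0 = 2.44×10⁻³ Pa/m

2.4×10⁻³ Pa/m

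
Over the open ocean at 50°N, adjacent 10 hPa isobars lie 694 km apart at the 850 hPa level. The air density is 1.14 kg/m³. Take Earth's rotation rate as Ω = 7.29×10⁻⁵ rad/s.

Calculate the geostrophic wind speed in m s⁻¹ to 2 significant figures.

11 m s⁻¹

Coriolis parameter at 50°N:
f = 2Ω sin φ = 2 × 7.29×10⁻⁵ × sin 50° = 1.12×10⁻⁴ s⁻¹
Pressure gradient: |∂P/∂n| = 1000 Pa / 694000 m = 1.44×10⁻³ Pa/m
Geostrophic balance (pressure-gradient force = Coriolis force):
V_g = (1/(fρ)) |∂P/∂n| = 1.44×10⁻³ / (1.12×10⁻⁴ × 1.14) = 11.3 m/s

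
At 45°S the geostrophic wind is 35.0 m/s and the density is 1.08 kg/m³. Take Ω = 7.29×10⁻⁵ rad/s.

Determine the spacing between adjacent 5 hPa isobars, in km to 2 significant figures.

Coriolis parameter at 45°S:
f = 2Ω sin φ = 2 × 7.29×10⁻⁵ × sin 45° = 1.03×10⁻⁴ s⁻¹
Geostrophic balance rearranged: |∂P/∂n| = f ρ V_g
|∂P/∂n| = 1.03×10⁻⁴ × 1.08 × 35.0 = 3.90×10⁻³ Pa/m
Isobar spacing: Δn = ΔP/|∂P/∂n| = 500 Pa / 3.90×10⁻³ Pa/m = 128303 m ≈ 130 km

130 km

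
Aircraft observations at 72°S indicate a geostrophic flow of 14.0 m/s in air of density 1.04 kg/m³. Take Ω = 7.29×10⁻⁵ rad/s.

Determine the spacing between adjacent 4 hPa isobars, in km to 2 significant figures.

Coriolis parameter at 72°S:
f = 2Ω sin φ = 2 × 7.29×10⁻⁵ × sin 72° = 1.39×10⁻⁴ s⁻¹
Geostrophic balance rearranged: |∂P/∂n| = f ρ V_g
|∂P/∂n| = 1.39×10⁻⁴ × 1.04 × 14.0 = 2.02×10⁻³ Pa/m
Isobar spacing: Δn = ΔP/|∂P/∂n| = 400 Pa / 2.02×10⁻³ Pa/m = 198123 m ≈ 200 km

200 km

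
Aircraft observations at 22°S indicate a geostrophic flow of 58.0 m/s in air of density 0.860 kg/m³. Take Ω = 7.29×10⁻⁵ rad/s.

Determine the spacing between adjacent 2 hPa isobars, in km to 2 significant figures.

73 km

Coriolis parameter at 22°S:
f = 2Ω sin φ = 2 × 7.29×10⁻⁵ × sin 22° = 5.46×10⁻⁵ s⁻¹
Geostrophic balance rearranged: |∂P/∂n| = f ρ V_g
|∂P/∂n| = 5.46×10⁻⁵ × 0.860 × 58.0 = 2.72×10⁻³ Pa/m
Isobar spacing: Δn = ΔP/|∂P/∂n| = 200 Pa / 2.72×10⁻³ Pa/m = 73413 m ≈ 73 km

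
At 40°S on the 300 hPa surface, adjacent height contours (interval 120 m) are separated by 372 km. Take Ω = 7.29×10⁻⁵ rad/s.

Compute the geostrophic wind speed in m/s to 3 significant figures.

33.8 m/s

Coriolis parameter at 40°S:
f = 2Ω sin φ = 2 × 7.29×10⁻⁵ × sin 40° = 9.37×10⁻⁵ s⁻¹
Height gradient: |∂Z/∂n| = 120 m / 372000 m = 3.23×10⁻⁴
On a pressure surface, geostrophic balance gives V_g = (g/f)|∂Z/∂n|:
V_g = 9.81 × 3.23×10⁻⁴ / 9.37×10⁻⁵ = 33.8 m/s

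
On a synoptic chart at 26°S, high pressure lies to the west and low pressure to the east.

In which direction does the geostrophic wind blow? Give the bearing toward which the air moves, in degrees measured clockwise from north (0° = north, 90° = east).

000°

The pressure-gradient force points toward the east (bearing 090°).
Geostrophic balance: in the Southern Hemisphere the Coriolis force deflects motion to the left, so the geostrophic wind blows 90° to the left of the pressure-gradient force (low pressure on the right).
Rotating 090° by 90° counterclockwise gives 000° — the wind blows toward the north.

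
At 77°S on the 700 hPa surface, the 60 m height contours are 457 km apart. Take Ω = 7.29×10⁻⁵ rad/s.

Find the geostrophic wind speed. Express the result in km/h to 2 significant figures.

Coriolis parameter at 77°S:
f = 2Ω sin φ = 2 × 7.29×10⁻⁵ × sin 77° = 1.42×10⁻⁴ s⁻¹
Height gradient: |∂Z/∂n| = 60 m / 457000 m = 1.31×10⁻⁴
On a pressure surface, geostrophic balance gives V_g = (g/f)|∂Z/∂n|:
V_g = 9.81 × 1.31×10⁻⁴ / 1.42×10⁻⁴ = 9.07 m/s
Converting: 9.07 m/s × 3.6 = 33 km/h

33 km/h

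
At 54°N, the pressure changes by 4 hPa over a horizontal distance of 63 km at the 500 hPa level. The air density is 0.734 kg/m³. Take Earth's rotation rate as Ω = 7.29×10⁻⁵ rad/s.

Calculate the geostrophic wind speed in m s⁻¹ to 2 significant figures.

73 m s⁻¹

Coriolis parameter at 54°N:
f = 2Ω sin φ = 2 × 7.29×10⁻⁵ × sin 54° = 1.18×10⁻⁴ s⁻¹
Pressure gradient: |∂P/∂n| = 400 Pa / 63000 m = 6.35×10⁻³ Pa/m
Geostrophic balance (pressure-gradient force = Coriolis force):
V_g = (1/(fρ)) |∂P/∂n| = 6.35×10⁻³ / (1.18×10⁻⁴ × 0.734) = 73.3 m/s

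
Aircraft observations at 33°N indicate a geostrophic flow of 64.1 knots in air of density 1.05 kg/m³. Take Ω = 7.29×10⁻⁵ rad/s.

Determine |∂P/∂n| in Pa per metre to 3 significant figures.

2.75×10⁻³ Pa/m

Coriolis parameter at 33°N:
f = 2Ω sin φ = 2 × 7.29×10⁻⁵ × sin 33° = 7.94×10⁻⁵ s⁻¹
Wind speed in SI: 64.1 knots = 33.0 m/s
Geostrophic balance rearranged: |∂P/∂n| = f ρ V_g
|∂P/∂n| = 7.94×10⁻⁵ × 1.05 × 33.0 = 2.75×10⁻³ Pa/m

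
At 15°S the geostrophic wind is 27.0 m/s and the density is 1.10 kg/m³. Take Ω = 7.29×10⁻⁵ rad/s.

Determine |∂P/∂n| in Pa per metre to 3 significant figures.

Coriolis parameter at 15°S:
f = 2Ω sin φ = 2 × 7.29×10⁻⁵ × sin 15° = 3.77×10⁻⁵ s⁻¹
Geostrophic balance rearranged: |∂P/∂n| = f ρ V_g
|∂P/∂n| = 3.77×10⁻⁵ × 1.10 × 27.0 = 1.12×10⁻³ Pa/m

1.12×10⁻³ Pa/m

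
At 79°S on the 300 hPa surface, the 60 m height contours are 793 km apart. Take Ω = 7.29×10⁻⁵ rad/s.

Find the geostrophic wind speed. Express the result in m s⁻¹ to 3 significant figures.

5.19 m s⁻¹

Coriolis parameter at 79°S:
f = 2Ω sin φ = 2 × 7.29×10⁻⁵ × sin 79° = 1.43×10⁻⁴ s⁻¹
Height gradient: |∂Z/∂n| = 60 m / 793000 m = 7.57×10⁻⁵
On a pressure surface, geostrophic balance gives V_g = (g/f)|∂Z/∂n|:
V_g = 9.81 × 7.57×10⁻⁵ / 1.43×10⁻⁴ = 5.19 m/s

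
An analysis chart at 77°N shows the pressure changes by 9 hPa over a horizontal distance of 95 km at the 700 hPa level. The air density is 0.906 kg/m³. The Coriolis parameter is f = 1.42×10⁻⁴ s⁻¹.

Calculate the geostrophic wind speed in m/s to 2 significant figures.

Pressure gradient: |∂P/∂n| = 900 Pa / 95000 m = 9.47×10⁻³ Pa/m
Geostrophic balance (pressure-gradient force = Coriolis force):
V_g = (1/(fρ)) |∂P/∂n| = 9.47×10⁻³ / (1.42×10⁻⁴ × 0.906) = 73.6 m/s

74 m/s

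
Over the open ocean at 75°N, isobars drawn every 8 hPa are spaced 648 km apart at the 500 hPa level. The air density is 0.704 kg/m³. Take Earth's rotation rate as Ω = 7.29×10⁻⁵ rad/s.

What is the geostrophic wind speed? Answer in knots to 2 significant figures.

24 knots

Coriolis parameter at 75°N:
f = 2Ω sin φ = 2 × 7.29×10⁻⁵ × sin 75° = 1.41×10⁻⁴ s⁻¹
Pressure gradient: |∂P/∂n| = 800 Pa / 648000 m = 1.23×10⁻³ Pa/m
Geostrophic balance (pressure-gradient force = Coriolis force):
V_g = (1/(fρ)) |∂P/∂n| = 1.23×10⁻³ / (1.41×10⁻⁴ × 0.704) = 12.5 m/s
Converting: 12.5 m/s × 1.944 = 24 knots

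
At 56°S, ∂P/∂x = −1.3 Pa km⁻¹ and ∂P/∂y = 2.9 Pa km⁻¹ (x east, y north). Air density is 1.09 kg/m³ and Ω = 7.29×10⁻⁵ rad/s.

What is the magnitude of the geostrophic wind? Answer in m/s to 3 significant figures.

Coriolis parameter at 56°S:
f = 2Ω sin φ = 2 × 7.29×10⁻⁵ × sin 56° = 1.21×10⁻⁴ s⁻¹
In the Southern Hemisphere f is negative: f = −1.21×10⁻⁴ s⁻¹.
Component geostrophic relations (x east, y north):
u_g = −(1/(fρ)) ∂P/∂y,  v_g = (1/(fρ)) ∂P/∂x
u_g = −(2.9×10⁻³)/(−1.21×10⁻⁴ × 1.09) = 22.0 m/s;  v_g = (−1.3×10⁻³)/(−1.21×10⁻⁴ × 1.09) = 9.87 m/s
|V_g| = √(u_g² + v_g²) = 24.1 m/s

24.1 m/s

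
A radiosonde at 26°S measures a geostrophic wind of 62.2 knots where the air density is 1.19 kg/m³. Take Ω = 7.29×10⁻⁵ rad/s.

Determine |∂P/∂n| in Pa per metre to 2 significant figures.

Coriolis parameter at 26°S:
f = 2Ω sin φ = 2 × 7.29×10⁻⁵ × sin 26° = 6.39×10⁻⁵ s⁻¹
Wind speed in SI: 62.2 knots = 32.0 m/s
Geostrophic balance rearranged: |∂P/∂n| = f ρ V_g
|∂P/∂n| = 6.39×10⁻⁵ × 1.19 × 32.0 = 2.43×10⁻³ Pa/m

2.4×10⁻³ Pa/m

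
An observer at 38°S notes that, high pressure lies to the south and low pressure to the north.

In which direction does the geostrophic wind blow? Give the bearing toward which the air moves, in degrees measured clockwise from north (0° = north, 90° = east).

The pressure-gradient force points toward the north (bearing 000°).
Geostrophic balance: in the Southern Hemisphere the Coriolis force deflects motion to the left, so the geostrophic wind blows 90° to the left of the pressure-gradient force (low pressure on the right).
Rotating 000° by 90° counterclockwise gives 270° — the wind blows toward the west.

270°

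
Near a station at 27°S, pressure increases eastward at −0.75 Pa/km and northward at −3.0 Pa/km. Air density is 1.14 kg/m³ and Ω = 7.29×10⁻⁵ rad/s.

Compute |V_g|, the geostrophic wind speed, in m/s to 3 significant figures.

41.0 m/s

Coriolis parameter at 27°S:
f = 2Ω sin φ = 2 × 7.29×10⁻⁵ × sin 27° = 6.62×10⁻⁵ s⁻¹
In the Southern Hemisphere f is negative: f = −6.62×10⁻⁵ s⁻¹.
Component geostrophic relations (x east, y north):
u_g = −(1/(fρ)) ∂P/∂y,  v_g = (1/(fρ)) ∂P/∂x
u_g = −(−3.0×10⁻³)/(−6.62×10⁻⁵ × 1.14) = −39.8 m/s;  v_g = (−0.75×10⁻³)/(−6.62×10⁻⁵ × 1.14) = 9.94 m/s
|V_g| = √(u_g² + v_g²) = 41.0 m/s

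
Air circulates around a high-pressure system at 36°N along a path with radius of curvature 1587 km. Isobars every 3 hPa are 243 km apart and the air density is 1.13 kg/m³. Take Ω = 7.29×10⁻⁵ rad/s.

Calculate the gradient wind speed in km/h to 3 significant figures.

Coriolis parameter at 36°N:
f = 2Ω sin φ = 2 × 7.29×10⁻⁵ × sin 36° = 8.57×10⁻⁵ s⁻¹
Pressure gradient: |∂P/∂n| = 300 Pa / 243000 m = 1.23×10⁻³ Pa/m
Geostrophic speed: V_g = |∂P/∂n|/(fρ) = 1.23×10⁻³/(8.57×10⁻⁵ × 1.13) = 12.7 m/s
Around a high, pressure-gradient force acts outward with centrifugal, so Coriolis balances both:
fV = (1/ρ)|∂P/∂n| + V²/R  →  V² − fR·V + fR·V_g = 0
With fR = 8.57×10⁻⁵ × 1587×10³ m = 136 m/s:
V = [fR − √((fR)² − 4 fR V_g)]/2 = [136 − √(136² − 4×136×12.7)]/2 = 14.2 m/s
Supergeostrophic (V > V_g = 12.7 m/s), as expected around a high.
Converting: 14.2 m/s × 3.6 = 51.3 km/h

51.3 km/h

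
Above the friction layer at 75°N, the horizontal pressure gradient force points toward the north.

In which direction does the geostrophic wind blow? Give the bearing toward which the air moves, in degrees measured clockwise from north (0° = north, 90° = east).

The pressure-gradient force points toward the north (bearing 000°).
Geostrophic balance: in the Northern Hemisphere the Coriolis force deflects motion to the right, so the geostrophic wind blows 90° to the right of the pressure-gradient force (low pressure on the left).
Rotating 000° by 90° clockwise gives 090° — the wind blows toward the east.

090°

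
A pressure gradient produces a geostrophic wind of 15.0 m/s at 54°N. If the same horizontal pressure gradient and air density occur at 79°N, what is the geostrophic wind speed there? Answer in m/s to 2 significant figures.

12 m/s

With the same pressure gradient and density, V_g ∝ 1/f ∝ 1/sin φ.
V₂ = V₁ · sin φ₁ / sin φ₂ = 15.0 × sin 54° / sin 79°
V₂ = 15.0 × 0.8090/0.9816 = 12 m/s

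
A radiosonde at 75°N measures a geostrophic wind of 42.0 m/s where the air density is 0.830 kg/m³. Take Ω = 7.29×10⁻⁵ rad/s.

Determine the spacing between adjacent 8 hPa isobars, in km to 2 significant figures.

Coriolis parameter at 75°N:
f = 2Ω sin φ = 2 × 7.29×10⁻⁵ × sin 75° = 1.41×10⁻⁴ s⁻¹
Geostrophic balance rearranged: |∂P/∂n| = f ρ V_g
|∂P/∂n| = 1.41×10⁻⁴ × 0.830 × 42.0 = 4.91×10⁻³ Pa/m
Isobar spacing: Δn = ΔP/|∂P/∂n| = 800 Pa / 4.91×10⁻³ Pa/m = 162953 m ≈ 160 km

160 km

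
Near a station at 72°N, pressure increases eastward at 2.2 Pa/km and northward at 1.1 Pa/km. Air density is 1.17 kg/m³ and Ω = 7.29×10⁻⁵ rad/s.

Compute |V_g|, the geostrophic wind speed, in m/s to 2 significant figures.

Coriolis parameter at 72°N:
f = 2Ω sin φ = 2 × 7.29×10⁻⁵ × sin 72° = 1.39×10⁻⁴ s⁻¹
Component geostrophic relations (x east, y north):
u_g = −(1/(fρ)) ∂P/∂y,  v_g = (1/(fρ)) ∂P/∂x
u_g = −(1.1×10⁻³)/(1.39×10⁻⁴ × 1.17) = −6.78 m/s;  v_g = (2.2×10⁻³)/(1.39×10⁻⁴ × 1.17) = 13.6 m/s
|V_g| = √(u_g² + v_g²) = 15.2 m/s

15 m/s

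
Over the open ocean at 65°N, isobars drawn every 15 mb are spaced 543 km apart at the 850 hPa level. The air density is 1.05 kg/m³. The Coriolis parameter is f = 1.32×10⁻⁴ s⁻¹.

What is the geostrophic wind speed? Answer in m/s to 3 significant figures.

19.9 m/s

Pressure gradient: |∂P/∂n| = 1500 Pa / 543000 m = 2.76×10⁻³ Pa/m
Geostrophic balance (pressure-gradient force = Coriolis force):
V_g = (1/(fρ)) |∂P/∂n| = 2.76×10⁻³ / (1.32×10⁻⁴ × 1.05) = 19.9 m/s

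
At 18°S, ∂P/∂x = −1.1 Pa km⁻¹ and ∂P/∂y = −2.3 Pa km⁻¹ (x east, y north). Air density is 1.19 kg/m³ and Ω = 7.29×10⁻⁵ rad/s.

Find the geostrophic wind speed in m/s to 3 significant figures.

47.6 m/s

Coriolis parameter at 18°S:
f = 2Ω sin φ = 2 × 7.29×10⁻⁵ × sin 18° = 4.51×10⁻⁵ s⁻¹
In the Southern Hemisphere f is negative: f = −4.51×10⁻⁵ s⁻¹.
Component geostrophic relations (x east, y north):
u_g = −(1/(fρ)) ∂P/∂y,  v_g = (1/(fρ)) ∂P/∂x
u_g = −(−2.3×10⁻³)/(−4.51×10⁻⁵ × 1.19) = −42.9 m/s;  v_g = (−1.1×10⁻³)/(−4.51×10⁻⁵ × 1.19) = 20.5 m/s
|V_g| = √(u_g² + v_g²) = 47.6 m/s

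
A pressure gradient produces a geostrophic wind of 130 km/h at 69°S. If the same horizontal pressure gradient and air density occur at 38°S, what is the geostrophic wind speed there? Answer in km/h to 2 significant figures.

200 km/h

With the same pressure gradient and density, V_g ∝ 1/f ∝ 1/sin φ.
V₂ = V₁ · sin φ₁ / sin φ₂ = 130 × sin 69° / sin 38°
V₂ = 130 × 0.9336/0.6157 = 200 km/h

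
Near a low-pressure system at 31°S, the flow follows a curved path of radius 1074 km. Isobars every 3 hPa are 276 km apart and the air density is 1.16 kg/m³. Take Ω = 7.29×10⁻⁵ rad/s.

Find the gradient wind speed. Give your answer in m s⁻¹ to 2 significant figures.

Coriolis parameter at 31°S:
f = 2Ω sin φ = 2 × 7.29×10⁻⁵ × sin 31° = 7.51×10⁻⁵ s⁻¹
Pressure gradient: |∂P/∂n| = 300 Pa / 276000 m = 1.09×10⁻³ Pa/m
Geostrophic speed: V_g = |∂P/∂n|/(fρ) = 1.09×10⁻³/(7.51×10⁻⁵ × 1.16) = 12.5 m/s
Around a low, centrifugal force acts outward with Coriolis, so pressure-gradient force balances both:
(1/ρ)|∂P/∂n| = fV + V²/R  →  V² + fR·V − fR·V_g = 0
With fR = 7.51×10⁻⁵ × 1074×10³ m = 80.6 m/s:
V = [−fR + √((fR)² + 4 fR V_g)]/2 = [−80.6 + √(80.6² + 4×80.6×12.5)]/2 = 11 m/s
Subgeostrophic (V < V_g = 12.5 m/s), as expected around a low.

11 m s⁻¹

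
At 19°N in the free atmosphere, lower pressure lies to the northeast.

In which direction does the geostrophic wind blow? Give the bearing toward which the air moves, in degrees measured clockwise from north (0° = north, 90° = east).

The pressure-gradient force points toward the northeast (bearing 045°).
Geostrophic balance: in the Northern Hemisphere the Coriolis force deflects motion to the right, so the geostrophic wind blows 90° to the right of the pressure-gradient force (low pressure on the left).
Rotating 045° by 90° clockwise gives 135° — the wind blows toward the southeast.

135°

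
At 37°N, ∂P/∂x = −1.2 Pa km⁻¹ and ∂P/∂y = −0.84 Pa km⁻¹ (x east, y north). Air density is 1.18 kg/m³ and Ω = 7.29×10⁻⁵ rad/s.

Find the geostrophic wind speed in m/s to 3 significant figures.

14.1 m/s

Coriolis parameter at 37°N:
f = 2Ω sin φ = 2 × 7.29×10⁻⁵ × sin 37° = 8.77×10⁻⁵ s⁻¹
Component geostrophic relations (x east, y north):
u_g = −(1/(fρ)) ∂P/∂y,  v_g = (1/(fρ)) ∂P/∂x
u_g = −(−0.84×10⁻³)/(8.77×10⁻⁵ × 1.18) = 8.11 m/s;  v_g = (−1.2×10⁻³)/(8.77×10⁻⁵ × 1.18) = −11.6 m/s
|V_g| = √(u_g² + v_g²) = 14.1 m/s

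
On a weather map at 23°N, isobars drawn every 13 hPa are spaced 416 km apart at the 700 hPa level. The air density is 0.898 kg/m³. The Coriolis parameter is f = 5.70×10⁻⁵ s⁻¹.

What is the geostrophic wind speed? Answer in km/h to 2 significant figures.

Pressure gradient: |∂P/∂n| = 1300 Pa / 416000 m = 3.12×10⁻³ Pa/m
Geostrophic balance (pressure-gradient force = Coriolis force):
V_g = (1/(fρ)) |∂P/∂n| = 3.12×10⁻³ / (5.70×10⁻⁵ × 0.898) = 61.1 m/s
Converting: 61.1 m/s × 3.6 = 220 km/h

220 km/h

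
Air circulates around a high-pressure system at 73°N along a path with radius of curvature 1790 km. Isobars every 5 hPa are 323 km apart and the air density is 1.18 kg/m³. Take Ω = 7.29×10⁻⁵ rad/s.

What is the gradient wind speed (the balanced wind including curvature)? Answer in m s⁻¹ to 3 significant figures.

Coriolis parameter at 73°N:
f = 2Ω sin φ = 2 × 7.29×10⁻⁵ × sin 73° = 1.39×10⁻⁴ s⁻¹
Pressure gradient: |∂P/∂n| = 500 Pa / 323000 m = 1.55×10⁻³ Pa/m
Geostrophic speed: V_g = |∂P/∂n|/(fρ) = 1.55×10⁻³/(1.39×10⁻⁴ × 1.18) = 9.41 m/s
Around a high, pressure-gradient force acts outward with centrifugal, so Coriolis balances both:
fV = (1/ρ)|∂P/∂n| + V²/R  →  V² − fR·V + fR·V_g = 0
With fR = 1.39×10⁻⁴ × 1790×10³ m = 250 m/s:
V = [fR − √((fR)² − 4 fR V_g)]/2 = [250 − √(250² − 4×250×9.41)]/2 = 9.79 m/s
Supergeostrophic (V > V_g = 9.41 m/s), as expected around a high.

9.79 m s⁻¹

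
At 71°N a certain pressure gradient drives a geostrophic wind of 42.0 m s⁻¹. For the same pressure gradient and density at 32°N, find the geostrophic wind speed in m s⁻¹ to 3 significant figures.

With the same pressure gradient and density, V_g ∝ 1/f ∝ 1/sin φ.
V₂ = V₁ · sin φ₁ / sin φ₂ = 42.0 × sin 71° / sin 32°
V₂ = 42.0 × 0.9455/0.5299 = 74.9 m s⁻¹

74.9 m s⁻¹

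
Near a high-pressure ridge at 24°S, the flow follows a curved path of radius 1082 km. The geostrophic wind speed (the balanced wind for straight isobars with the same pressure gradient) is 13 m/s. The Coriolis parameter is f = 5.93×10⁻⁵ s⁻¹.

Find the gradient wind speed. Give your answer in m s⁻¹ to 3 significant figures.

18.1 m s⁻¹

Around a high, pressure-gradient force acts outward with centrifugal, so Coriolis balances both:
fV = (1/ρ)|∂P/∂n| + V²/R  →  V² − fR·V + fR·V_g = 0
With fR = 5.93×10⁻⁵ × 1082×10³ m = 64.2 m/s:
V = [fR − √((fR)² − 4 fR V_g)]/2 = [64.2 − √(64.2² − 4×64.2×13)]/2 = 18.1 m/s
Supergeostrophic (V > V_g = 13 m/s), as expected around a high.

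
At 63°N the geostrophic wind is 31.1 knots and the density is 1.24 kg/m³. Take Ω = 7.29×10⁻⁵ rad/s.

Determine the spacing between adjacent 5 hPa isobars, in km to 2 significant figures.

Coriolis parameter at 63°N:
f = 2Ω sin φ = 2 × 7.29×10⁻⁵ × sin 63° = 1.30×10⁻⁴ s⁻¹
Wind speed in SI: 31.1 knots = 16.0 m/s
Geostrophic balance rearranged: |∂P/∂n| = f ρ V_g
|∂P/∂n| = 1.30×10⁻⁴ × 1.24 × 16.0 = 2.58×10⁻³ Pa/m
Isobar spacing: Δn = ΔP/|∂P/∂n| = 500 Pa / 2.58×10⁻³ Pa/m = 194004 m ≈ 190 km

190 km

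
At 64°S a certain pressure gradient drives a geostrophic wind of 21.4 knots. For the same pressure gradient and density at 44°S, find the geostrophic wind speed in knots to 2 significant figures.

28 knots

With the same pressure gradient and density, V_g ∝ 1/f ∝ 1/sin φ.
V₂ = V₁ · sin φ₁ / sin φ₂ = 21.4 × sin 64° / sin 44°
V₂ = 21.4 × 0.8988/0.6947 = 28 knots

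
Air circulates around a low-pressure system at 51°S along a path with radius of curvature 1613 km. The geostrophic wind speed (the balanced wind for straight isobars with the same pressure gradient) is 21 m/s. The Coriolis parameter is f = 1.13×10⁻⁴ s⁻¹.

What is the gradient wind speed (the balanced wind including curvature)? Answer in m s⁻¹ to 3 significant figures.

19.0 m s⁻¹

Around a low, centrifugal force acts outward with Coriolis, so pressure-gradient force balances both:
(1/ρ)|∂P/∂n| = fV + V²/R  →  V² + fR·V − fR·V_g = 0
With fR = 1.13×10⁻⁴ × 1613×10³ m = 182 m/s:
V = [−fR + √((fR)² + 4 fR V_g)]/2 = [−182 + √(182² + 4×182×21)]/2 = 19 m/s
Subgeostrophic (V < V_g = 21 m/s), as expected around a low.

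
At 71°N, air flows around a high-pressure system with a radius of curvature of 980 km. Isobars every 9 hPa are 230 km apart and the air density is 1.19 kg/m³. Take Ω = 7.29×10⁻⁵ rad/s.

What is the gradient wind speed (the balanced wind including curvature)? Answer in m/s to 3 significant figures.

30.9 m/s

Coriolis parameter at 71°N:
f = 2Ω sin φ = 2 × 7.29×10⁻⁵ × sin 71° = 1.38×10⁻⁴ s⁻¹
Pressure gradient: |∂P/∂n| = 900 Pa / 230000 m = 3.91×10⁻³ Pa/m
Geostrophic speed: V_g = |∂P/∂n|/(fρ) = 3.91×10⁻³/(1.38×10⁻⁴ × 1.19) = 23.9 m/s
Around a high, pressure-gradient force acts outward with centrifugal, so Coriolis balances both:
fV = (1/ρ)|∂P/∂n| + V²/R  →  V² − fR·V + fR·V_g = 0
With fR = 1.38×10⁻⁴ × 980×10³ m = 135 m/s:
V = [fR − √((fR)² − 4 fR V_g)]/2 = [135 − √(135² − 4×135×23.9)]/2 = 30.9 m/s
Supergeostrophic (V > V_g = 23.9 m/s), as expected around a high.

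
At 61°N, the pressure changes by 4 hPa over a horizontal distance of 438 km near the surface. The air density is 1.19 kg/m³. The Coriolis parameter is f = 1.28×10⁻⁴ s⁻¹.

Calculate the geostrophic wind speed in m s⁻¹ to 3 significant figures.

Pressure gradient: |∂P/∂n| = 400 Pa / 438000 m = 9.13×10⁻⁴ Pa/m
Geostrophic balance (pressure-gradient force = Coriolis force):
V_g = (1/(fρ)) |∂P/∂n| = 9.13×10⁻⁴ / (1.28×10⁻⁴ × 1.19) = 6.00 m/s

6.00 m s⁻¹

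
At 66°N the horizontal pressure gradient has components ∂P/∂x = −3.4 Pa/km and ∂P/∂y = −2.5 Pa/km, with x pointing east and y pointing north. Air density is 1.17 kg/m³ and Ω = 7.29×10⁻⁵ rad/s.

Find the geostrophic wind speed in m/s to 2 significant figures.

Coriolis parameter at 66°N:
f = 2Ω sin φ = 2 × 7.29×10⁻⁵ × sin 66° = 1.33×10⁻⁴ s⁻¹
Component geostrophic relations (x east, y north):
u_g = −(1/(fρ)) ∂P/∂y,  v_g = (1/(fρ)) ∂P/∂x
u_g = −(−2.5×10⁻³)/(1.33×10⁻⁴ × 1.17) = 16.0 m/s;  v_g = (−3.4×10⁻³)/(1.33×10⁻⁴ × 1.17) = −21.8 m/s
|V_g| = √(u_g² + v_g²) = 27.1 m/s

27 m/s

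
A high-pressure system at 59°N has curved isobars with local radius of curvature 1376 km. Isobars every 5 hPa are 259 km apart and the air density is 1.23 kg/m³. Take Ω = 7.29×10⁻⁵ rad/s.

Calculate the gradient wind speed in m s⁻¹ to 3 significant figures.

13.6 m s⁻¹

Coriolis parameter at 59°N:
f = 2Ω sin φ = 2 × 7.29×10⁻⁵ × sin 59° = 1.25×10⁻⁴ s⁻¹
Pressure gradient: |∂P/∂n| = 500 Pa / 259000 m = 1.93×10⁻³ Pa/m
Geostrophic speed: V_g = |∂P/∂n|/(fρ) = 1.93×10⁻³/(1.25×10⁻⁴ × 1.23) = 12.6 m/s
Around a high, pressure-gradient force acts outward with centrifugal, so Coriolis balances both:
fV = (1/ρ)|∂P/∂n| + V²/R  →  V² − fR·V + fR·V_g = 0
With fR = 1.25×10⁻⁴ × 1376×10³ m = 172 m/s:
V = [fR − √((fR)² − 4 fR V_g)]/2 = [172 − √(172² − 4×172×12.6)]/2 = 13.6 m/s
Supergeostrophic (V > V_g = 12.6 m/s), as expected around a high.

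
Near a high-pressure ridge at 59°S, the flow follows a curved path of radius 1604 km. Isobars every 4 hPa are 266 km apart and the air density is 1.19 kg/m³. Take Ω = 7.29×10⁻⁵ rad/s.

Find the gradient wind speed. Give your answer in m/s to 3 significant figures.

10.7 m/s

Coriolis parameter at 59°S:
f = 2Ω sin φ = 2 × 7.29×10⁻⁵ × sin 59° = 1.25×10⁻⁴ s⁻¹
Pressure gradient: |∂P/∂n| = 400 Pa / 266000 m = 1.50×10⁻³ Pa/m
Geostrophic speed: V_g = |∂P/∂n|/(fρ) = 1.50×10⁻³/(1.25×10⁻⁴ × 1.19) = 10.1 m/s
Around a high, pressure-gradient force acts outward with centrifugal, so Coriolis balances both:
fV = (1/ρ)|∂P/∂n| + V²/R  →  V² − fR·V + fR·V_g = 0
With fR = 1.25×10⁻⁴ × 1604×10³ m = 200 m/s:
V = [fR − √((fR)² − 4 fR V_g)]/2 = [200 − √(200² − 4×200×10.1)]/2 = 10.7 m/s
Supergeostrophic (V > V_g = 10.1 m/s), as expected around a high.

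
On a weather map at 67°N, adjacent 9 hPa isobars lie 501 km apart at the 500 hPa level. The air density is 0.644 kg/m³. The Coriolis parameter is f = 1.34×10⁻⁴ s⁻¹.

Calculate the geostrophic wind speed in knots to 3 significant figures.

40.5 knots

Pressure gradient: |∂P/∂n| = 900 Pa / 501000 m = 1.80×10⁻³ Pa/m
Geostrophic balance (pressure-gradient force = Coriolis force):
V_g = (1/(fρ)) |∂P/∂n| = 1.80×10⁻³ / (1.34×10⁻⁴ × 0.644) = 20.8 m/s
Converting: 20.8 m/s × 1.944 = 40.5 knots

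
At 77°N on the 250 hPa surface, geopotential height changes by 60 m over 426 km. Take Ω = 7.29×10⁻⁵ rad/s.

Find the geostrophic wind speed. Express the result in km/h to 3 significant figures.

Coriolis parameter at 77°N:
f = 2Ω sin φ = 2 × 7.29×10⁻⁵ × sin 77° = 1.42×10⁻⁴ s⁻¹
Height gradient: |∂Z/∂n| = 60 m / 426000 m = 1.41×10⁻⁴
On a pressure surface, geostrophic balance gives V_g = (g/f)|∂Z/∂n|:
V_g = 9.81 × 1.41×10⁻⁴ / 1.42×10⁻⁴ = 9.73 m/s
Converting: 9.73 m/s × 3.6 = 35.0 km/h

35.0 km/h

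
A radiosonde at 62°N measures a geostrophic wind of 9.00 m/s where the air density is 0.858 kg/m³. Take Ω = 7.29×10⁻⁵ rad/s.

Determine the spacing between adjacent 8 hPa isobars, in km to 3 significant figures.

Coriolis parameter at 62°N:
f = 2Ω sin φ = 2 × 7.29×10⁻⁵ × sin 62° = 1.29×10⁻⁴ s⁻¹
Geostrophic balance rearranged: |∂P/∂n| = f ρ V_g
|∂P/∂n| = 1.29×10⁻⁴ × 0.858 × 9.00 = 9.94×10⁻⁴ Pa/m
Isobar spacing: Δn = ΔP/|∂P/∂n| = 800 Pa / 9.94×10⁻⁴ Pa/m = 804763 m ≈ 805 km

805 km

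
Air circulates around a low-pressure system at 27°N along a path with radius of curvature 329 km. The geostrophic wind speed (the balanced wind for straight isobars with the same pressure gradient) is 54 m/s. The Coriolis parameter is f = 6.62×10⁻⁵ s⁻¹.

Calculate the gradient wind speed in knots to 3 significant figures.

Around a low, centrifugal force acts outward with Coriolis, so pressure-gradient force balances both:
(1/ρ)|∂P/∂n| = fV + V²/R  →  V² + fR·V − fR·V_g = 0
With fR = 6.62×10⁻⁵ × 329×10³ m = 21.8 m/s:
V = [−fR + √((fR)² + 4 fR V_g)]/2 = [−21.8 + √(21.8² + 4×21.8×54)]/2 = 25.1 m/s
Subgeostrophic (V < V_g = 54 m/s), as expected around a low.
Converting: 25.1 m/s × 1.944 = 48.8 knots

48.8 knots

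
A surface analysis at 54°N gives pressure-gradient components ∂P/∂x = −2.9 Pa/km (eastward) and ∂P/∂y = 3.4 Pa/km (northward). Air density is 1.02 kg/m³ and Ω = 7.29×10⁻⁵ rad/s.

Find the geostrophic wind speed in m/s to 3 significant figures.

37.1 m/s

Coriolis parameter at 54°N:
f = 2Ω sin φ = 2 × 7.29×10⁻⁵ × sin 54° = 1.18×10⁻⁴ s⁻¹
Component geostrophic relations (x east, y north):
u_g = −(1/(fρ)) ∂P/∂y,  v_g = (1/(fρ)) ∂P/∂x
u_g = −(3.4×10⁻³)/(1.18×10⁻⁴ × 1.02) = −28.3 m/s;  v_g = (−2.9×10⁻³)/(1.18×10⁻⁴ × 1.02) = −24.1 m/s
|V_g| = √(u_g² + v_g²) = 37.1 m/s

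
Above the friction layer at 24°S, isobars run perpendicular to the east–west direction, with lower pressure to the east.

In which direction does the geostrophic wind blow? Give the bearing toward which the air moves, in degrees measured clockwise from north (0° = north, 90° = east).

000°

The pressure-gradient force points toward the east (bearing 090°).
Geostrophic balance: in the Southern Hemisphere the Coriolis force deflects motion to the left, so the geostrophic wind blows 90° to the left of the pressure-gradient force (low pressure on the right).
Rotating 090° by 90° counterclockwise gives 000° — the wind blows toward the north.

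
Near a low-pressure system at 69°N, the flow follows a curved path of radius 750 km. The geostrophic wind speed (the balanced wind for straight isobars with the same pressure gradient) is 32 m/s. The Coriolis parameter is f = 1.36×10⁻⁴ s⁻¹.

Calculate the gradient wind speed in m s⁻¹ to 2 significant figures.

Around a low, centrifugal force acts outward with Coriolis, so pressure-gradient force balances both:
(1/ρ)|∂P/∂n| = fV + V²/R  →  V² + fR·V − fR·V_g = 0
With fR = 1.36×10⁻⁴ × 750×10³ m = 102 m/s:
V = [−fR + √((fR)² + 4 fR V_g)]/2 = [−102 + √(102² + 4×102×32)]/2 = 25.6 m/s
Subgeostrophic (V < V_g = 32 m/s), as expected around a low.

26 m s⁻¹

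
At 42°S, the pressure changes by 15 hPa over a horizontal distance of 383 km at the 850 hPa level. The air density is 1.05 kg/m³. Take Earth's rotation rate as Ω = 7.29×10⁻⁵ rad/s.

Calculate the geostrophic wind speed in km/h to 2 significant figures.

Coriolis parameter at 42°S:
f = 2Ω sin φ = 2 × 7.29×10⁻⁵ × sin 42° = 9.76×10⁻⁵ s⁻¹
Pressure gradient: |∂P/∂n| = 1500 Pa / 383000 m = 3.92×10⁻³ Pa/m
Geostrophic balance (pressure-gradient force = Coriolis force):
V_g = (1/(fρ)) |∂P/∂n| = 3.92×10⁻³ / (9.76×10⁻⁵ × 1.05) = 38.2 m/s
Converting: 38.2 m/s × 3.6 = 140 km/h

140 km/h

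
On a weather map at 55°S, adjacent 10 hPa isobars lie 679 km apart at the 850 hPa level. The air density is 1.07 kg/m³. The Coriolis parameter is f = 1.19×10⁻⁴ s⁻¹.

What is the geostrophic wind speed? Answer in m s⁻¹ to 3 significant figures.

11.6 m s⁻¹

Pressure gradient: |∂P/∂n| = 1000 Pa / 679000 m = 1.47×10⁻³ Pa/m
Geostrophic balance (pressure-gradient force = Coriolis force):
V_g = (1/(fρ)) |∂P/∂n| = 1.47×10⁻³ / (1.19×10⁻⁴ × 1.07) = 11.6 m/s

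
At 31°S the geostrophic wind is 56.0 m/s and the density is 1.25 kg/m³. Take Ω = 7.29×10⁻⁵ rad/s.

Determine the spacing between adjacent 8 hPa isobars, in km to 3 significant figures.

Coriolis parameter at 31°S:
f = 2Ω sin φ = 2 × 7.29×10⁻⁵ × sin 31° = 7.51×10⁻⁵ s⁻¹
Geostrophic balance rearranged: |∂P/∂n| = f ρ V_g
|∂P/∂n| = 7.51×10⁻⁵ × 1.25 × 56.0 = 5.26×10⁻³ Pa/m
Isobar spacing: Δn = ΔP/|∂P/∂n| = 800 Pa / 5.26×10⁻³ Pa/m = 152193 m ≈ 152 km

152 km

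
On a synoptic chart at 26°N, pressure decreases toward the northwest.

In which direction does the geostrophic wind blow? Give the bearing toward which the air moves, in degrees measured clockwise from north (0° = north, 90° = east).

The pressure-gradient force points toward the northwest (bearing 315°).
Geostrophic balance: in the Northern Hemisphere the Coriolis force deflects motion to the right, so the geostrophic wind blows 90° to the right of the pressure-gradient force (low pressure on the left).
Rotating 315° by 90° clockwise gives 045° — the wind blows toward the northeast.

045°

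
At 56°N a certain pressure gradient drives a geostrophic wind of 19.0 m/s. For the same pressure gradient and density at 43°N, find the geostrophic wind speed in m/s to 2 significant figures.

With the same pressure gradient and density, V_g ∝ 1/f ∝ 1/sin φ.
V₂ = V₁ · sin φ₁ / sin φ₂ = 19.0 × sin 56° / sin 43°
V₂ = 19.0 × 0.8290/0.6820 = 23 m/s

23 m/s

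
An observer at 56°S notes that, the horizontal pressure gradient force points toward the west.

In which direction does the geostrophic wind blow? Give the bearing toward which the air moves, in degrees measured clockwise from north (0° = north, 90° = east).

The pressure-gradient force points toward the west (bearing 270°).
Geostrophic balance: in the Southern Hemisphere the Coriolis force deflects motion to the left, so the geostrophic wind blows 90° to the left of the pressure-gradient force (low pressure on the right).
Rotating 270° by 90° counterclockwise gives 180° — the wind blows toward the south.

180°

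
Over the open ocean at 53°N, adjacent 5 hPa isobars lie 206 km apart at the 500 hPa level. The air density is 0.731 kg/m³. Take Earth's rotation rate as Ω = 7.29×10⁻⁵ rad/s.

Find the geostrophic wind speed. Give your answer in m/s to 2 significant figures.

29 m/s

Coriolis parameter at 53°N:
f = 2Ω sin φ = 2 × 7.29×10⁻⁵ × sin 53° = 1.16×10⁻⁴ s⁻¹
Pressure gradient: |∂P/∂n| = 500 Pa / 206000 m = 2.43×10⁻³ Pa/m
Geostrophic balance (pressure-gradient force = Coriolis force):
V_g = (1/(fρ)) |∂P/∂n| = 2.43×10⁻³ / (1.16×10⁻⁴ × 0.731) = 28.5 m/s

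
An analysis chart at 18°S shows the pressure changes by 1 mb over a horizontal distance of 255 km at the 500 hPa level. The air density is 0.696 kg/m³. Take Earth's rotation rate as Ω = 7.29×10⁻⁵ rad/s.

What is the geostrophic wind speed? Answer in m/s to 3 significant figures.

12.5 m/s

Coriolis parameter at 18°S:
f = 2Ω sin φ = 2 × 7.29×10⁻⁵ × sin 18° = 4.51×10⁻⁵ s⁻¹
Pressure gradient: |∂P/∂n| = 100 Pa / 255000 m = 3.92×10⁻⁴ Pa/m
Geostrophic balance (pressure-gradient force = Coriolis force):
V_g = (1/(fρ)) |∂P/∂n| = 3.92×10⁻⁴ / (4.51×10⁻⁵ × 0.696) = 12.5 m/s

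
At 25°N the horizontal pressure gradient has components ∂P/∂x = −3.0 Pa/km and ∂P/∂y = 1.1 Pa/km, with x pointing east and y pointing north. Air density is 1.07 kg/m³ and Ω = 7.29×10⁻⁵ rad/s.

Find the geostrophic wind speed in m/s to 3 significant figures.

Coriolis parameter at 25°N:
f = 2Ω sin φ = 2 × 7.29×10⁻⁵ × sin 25° = 6.16×10⁻⁵ s⁻¹
Component geostrophic relations (x east, y north):
u_g = −(1/(fρ)) ∂P/∂y,  v_g = (1/(fρ)) ∂P/∂x
u_g = −(1.1×10⁻³)/(6.16×10⁻⁵ × 1.07) = −16.7 m/s;  v_g = (−3.0×10⁻³)/(6.16×10⁻⁵ × 1.07) = −45.5 m/s
|V_g| = √(u_g² + v_g²) = 48.5 m/s

48.5 m/s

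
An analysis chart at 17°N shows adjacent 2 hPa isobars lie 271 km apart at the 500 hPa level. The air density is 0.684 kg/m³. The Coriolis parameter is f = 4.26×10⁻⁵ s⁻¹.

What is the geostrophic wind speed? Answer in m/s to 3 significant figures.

Pressure gradient: |∂P/∂n| = 200 Pa / 271000 m = 7.38×10⁻⁴ Pa/m
Geostrophic balance (pressure-gradient force = Coriolis force):
V_g = (1/(fρ)) |∂P/∂n| = 7.38×10⁻⁴ / (4.26×10⁻⁵ × 0.684) = 25.3 m/s

25.3 m/s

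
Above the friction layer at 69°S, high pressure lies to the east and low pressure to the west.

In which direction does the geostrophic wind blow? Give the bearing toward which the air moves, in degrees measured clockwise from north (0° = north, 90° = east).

The pressure-gradient force points toward the west (bearing 270°).
Geostrophic balance: in the Southern Hemisphere the Coriolis force deflects motion to the left, so the geostrophic wind blows 90° to the left of the pressure-gradient force (low pressure on the right).
Rotating 270° by 90° counterclockwise gives 180° — the wind blows toward the south.

180°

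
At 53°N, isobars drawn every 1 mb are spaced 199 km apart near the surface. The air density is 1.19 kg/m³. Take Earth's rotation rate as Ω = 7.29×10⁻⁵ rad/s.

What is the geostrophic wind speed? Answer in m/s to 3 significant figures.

3.63 m/s

Coriolis parameter at 53°N:
f = 2Ω sin φ = 2 × 7.29×10⁻⁵ × sin 53° = 1.16×10⁻⁴ s⁻¹
Pressure gradient: |∂P/∂n| = 100 Pa / 199000 m = 5.03×10⁻⁴ Pa/m
Geostrophic balance (pressure-gradient force = Coriolis force):
V_g = (1/(fρ)) |∂P/∂n| = 5.03×10⁻⁴ / (1.16×10⁻⁴ × 1.19) = 3.63 m/s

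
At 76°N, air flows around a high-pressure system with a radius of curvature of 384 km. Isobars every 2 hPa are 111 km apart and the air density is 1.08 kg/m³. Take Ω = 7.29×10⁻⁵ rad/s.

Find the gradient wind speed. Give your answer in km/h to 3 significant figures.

62.3 km/h

Coriolis parameter at 76°N:
f = 2Ω sin φ = 2 × 7.29×10⁻⁵ × sin 76° = 1.41×10⁻⁴ s⁻¹
Pressure gradient: |∂P/∂n| = 200 Pa / 111000 m = 1.80×10⁻³ Pa/m
Geostrophic speed: V_g = |∂P/∂n|/(fρ) = 1.80×10⁻³/(1.41×10⁻⁴ × 1.08) = 11.8 m/s
Around a high, pressure-gradient force acts outward with centrifugal, so Coriolis balances both:
fV = (1/ρ)|∂P/∂n| + V²/R  →  V² − fR·V + fR·V_g = 0
With fR = 1.41×10⁻⁴ × 384×10³ m = 54.3 m/s:
V = [fR − √((fR)² − 4 fR V_g)]/2 = [54.3 − √(54.3² − 4×54.3×11.8)]/2 = 17.3 m/s
Supergeostrophic (V > V_g = 11.8 m/s), as expected around a high.
Converting: 17.3 m/s × 3.6 = 62.3 km/h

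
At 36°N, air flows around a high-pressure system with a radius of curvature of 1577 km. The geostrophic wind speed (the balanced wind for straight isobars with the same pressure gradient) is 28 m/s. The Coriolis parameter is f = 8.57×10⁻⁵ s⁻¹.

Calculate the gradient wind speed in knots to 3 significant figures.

77.0 knots

Around a high, pressure-gradient force acts outward with centrifugal, so Coriolis balances both:
fV = (1/ρ)|∂P/∂n| + V²/R  →  V² − fR·V + fR·V_g = 0
With fR = 8.57×10⁻⁵ × 1577×10³ m = 135 m/s:
V = [fR − √((fR)² − 4 fR V_g)]/2 = [135 − √(135² − 4×135×28)]/2 = 39.6 m/s
Supergeostrophic (V > V_g = 28 m/s), as expected around a high.
Converting: 39.6 m/s × 1.944 = 77.0 knots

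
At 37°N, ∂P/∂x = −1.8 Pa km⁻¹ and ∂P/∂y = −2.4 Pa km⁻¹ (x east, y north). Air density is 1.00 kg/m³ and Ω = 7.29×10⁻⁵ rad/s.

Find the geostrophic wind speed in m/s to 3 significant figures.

34.2 m/s

Coriolis parameter at 37°N:
f = 2Ω sin φ = 2 × 7.29×10⁻⁵ × sin 37° = 8.77×10⁻⁵ s⁻¹
Component geostrophic relations (x east, y north):
u_g = −(1/(fρ)) ∂P/∂y,  v_g = (1/(fρ)) ∂P/∂x
u_g = −(−2.4×10⁻³)/(8.77×10⁻⁵ × 1.00) = 27.4 m/s;  v_g = (−1.8×10⁻³)/(8.77×10⁻⁵ × 1.00) = −20.5 m/s
|V_g| = √(u_g² + v_g²) = 34.2 m/s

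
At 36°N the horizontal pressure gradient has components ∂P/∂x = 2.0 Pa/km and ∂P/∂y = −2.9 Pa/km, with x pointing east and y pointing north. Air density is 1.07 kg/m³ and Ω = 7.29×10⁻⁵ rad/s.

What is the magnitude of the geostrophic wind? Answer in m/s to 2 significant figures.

38 m/s

Coriolis parameter at 36°N:
f = 2Ω sin φ = 2 × 7.29×10⁻⁵ × sin 36° = 8.57×10⁻⁵ s⁻¹
Component geostrophic relations (x east, y north):
u_g = −(1/(fρ)) ∂P/∂y,  v_g = (1/(fρ)) ∂P/∂x
u_g = −(−2.9×10⁻³)/(8.57×10⁻⁵ × 1.07) = 31.6 m/s;  v_g = (2.0×10⁻³)/(8.57×10⁻⁵ × 1.07) = 21.8 m/s
|V_g| = √(u_g² + v_g²) = 38.4 m/s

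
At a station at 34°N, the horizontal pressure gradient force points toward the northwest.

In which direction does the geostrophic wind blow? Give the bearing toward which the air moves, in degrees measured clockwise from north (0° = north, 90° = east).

The pressure-gradient force points toward the northwest (bearing 315°).
Geostrophic balance: in the Northern Hemisphere the Coriolis force deflects motion to the right, so the geostrophic wind blows 90° to the right of the pressure-gradient force (low pressure on the left).
Rotating 315° by 90° clockwise gives 045° — the wind blows toward the northeast.

045°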